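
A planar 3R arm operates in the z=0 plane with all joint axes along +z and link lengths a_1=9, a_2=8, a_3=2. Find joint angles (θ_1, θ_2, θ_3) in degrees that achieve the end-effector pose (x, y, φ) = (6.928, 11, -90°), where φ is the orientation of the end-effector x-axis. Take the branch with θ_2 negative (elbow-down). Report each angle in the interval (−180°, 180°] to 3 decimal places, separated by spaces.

90.001 -60.001 -120.000

wrist centre = target − a_3·(cos φ, sin φ) = (6.9280, 13.0000)
cos θ_2 = (216.9972−9²−8²)/(2·9·8) = 0.5000; θ_2 = -60.0013° (elbow-down)
β = atan2(13.0000,6.9280) = 61.9458°; ψ = atan2(-6.9283,12.9998) = -28.0555°
θ_1 = β − ψ = 90.0013°
θ_3 = φ − θ_1 − θ_2 = -120.0000° (wrapped to (-180°,180°])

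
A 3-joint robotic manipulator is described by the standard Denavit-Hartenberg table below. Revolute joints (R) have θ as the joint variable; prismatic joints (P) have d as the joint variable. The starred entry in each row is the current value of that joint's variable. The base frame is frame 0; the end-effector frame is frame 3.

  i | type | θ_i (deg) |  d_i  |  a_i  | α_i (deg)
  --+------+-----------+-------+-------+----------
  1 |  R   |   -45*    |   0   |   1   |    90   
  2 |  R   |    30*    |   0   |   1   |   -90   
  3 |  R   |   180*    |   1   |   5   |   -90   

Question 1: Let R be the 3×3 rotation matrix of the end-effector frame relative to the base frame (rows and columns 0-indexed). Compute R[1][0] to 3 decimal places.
End-effector x-axis (col 0 of R) = (-0.6124,0.6124,-0.5000)
R[1][0] = 0.6124

0.612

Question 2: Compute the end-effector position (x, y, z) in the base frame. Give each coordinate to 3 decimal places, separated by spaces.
-2.096 2.096 -1.134

after link 1: o_1 = (0.7071, -0.7071, 0.0000)
after link 2: o_2 = (1.3195, -1.3195, 0.5000)
after link 3: o_3 = (-2.0959, 2.0959, -1.1340)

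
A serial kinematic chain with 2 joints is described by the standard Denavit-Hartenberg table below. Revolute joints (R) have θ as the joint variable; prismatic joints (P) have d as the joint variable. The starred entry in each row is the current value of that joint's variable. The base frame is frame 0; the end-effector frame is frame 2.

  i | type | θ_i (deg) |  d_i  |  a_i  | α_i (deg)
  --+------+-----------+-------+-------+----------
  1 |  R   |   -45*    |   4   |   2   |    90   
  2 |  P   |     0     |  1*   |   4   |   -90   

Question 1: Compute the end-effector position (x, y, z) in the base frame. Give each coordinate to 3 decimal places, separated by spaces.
after link 1: o_1 = (1.4142, -1.4142, 4.0000)
after link 2: o_2 = (3.5355, -4.9497, 4.0000)

3.536 -4.950 4.000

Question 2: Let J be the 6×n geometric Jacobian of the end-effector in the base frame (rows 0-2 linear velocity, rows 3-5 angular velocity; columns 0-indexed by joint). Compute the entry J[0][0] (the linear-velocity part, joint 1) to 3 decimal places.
4.950

axis z_0 = ẑ; lever o_n−o_0 = (3.5355,-4.9497,4.0000)
cross product → J_v[:, 0] = (4.9497,3.5355,-0.0000)
J_ω[:, 0] = z_0
entry J[0][0] = 4.9497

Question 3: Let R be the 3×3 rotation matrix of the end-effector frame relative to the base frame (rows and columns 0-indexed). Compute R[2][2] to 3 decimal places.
1.000

End-effector z-axis (col 2 of R) = (0.0000,0.0000,1.0000)
R[2][2] = 1.0000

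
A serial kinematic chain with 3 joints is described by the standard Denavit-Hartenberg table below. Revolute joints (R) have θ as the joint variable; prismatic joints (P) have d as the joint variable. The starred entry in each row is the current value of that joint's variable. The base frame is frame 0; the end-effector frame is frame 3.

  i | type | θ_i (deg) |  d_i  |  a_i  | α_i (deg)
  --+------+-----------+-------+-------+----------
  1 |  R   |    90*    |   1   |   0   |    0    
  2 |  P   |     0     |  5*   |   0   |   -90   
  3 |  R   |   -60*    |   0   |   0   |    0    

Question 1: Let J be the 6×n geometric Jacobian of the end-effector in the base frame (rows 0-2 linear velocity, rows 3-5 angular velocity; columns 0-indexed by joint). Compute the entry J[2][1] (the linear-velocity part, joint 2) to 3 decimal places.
prismatic axis z_1 = (0.0000,0.0000,1.0000)
J_v[:, 1] = z_1; J_ω[:, 1] = (0,0,0)
entry J[2][1] = 1.0000

1.000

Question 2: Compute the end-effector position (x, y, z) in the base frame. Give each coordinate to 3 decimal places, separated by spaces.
after link 1: o_1 = (0.0000, 0.0000, 1.0000)
after link 2: o_2 = (0.0000, 0.0000, 6.0000)
after link 3: o_3 = (0.0000, 0.0000, 6.0000)

0.000 0.000 6.000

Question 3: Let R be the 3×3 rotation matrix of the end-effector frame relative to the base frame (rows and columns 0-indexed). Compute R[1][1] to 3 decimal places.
End-effector y-axis (col 1 of R) = (0.0000,0.8660,-0.5000)
R[1][1] = 0.8660

0.866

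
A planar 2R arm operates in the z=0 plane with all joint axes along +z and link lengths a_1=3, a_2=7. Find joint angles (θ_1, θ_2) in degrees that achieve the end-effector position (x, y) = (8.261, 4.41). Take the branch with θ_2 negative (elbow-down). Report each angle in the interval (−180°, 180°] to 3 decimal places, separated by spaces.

cos θ_2 = (87.6922−3²−7²)/(2·3·7) = 0.7070; θ_2 = -45.0121° (elbow-down)
β = atan2(4.4100,8.2610) = 28.0948°; ψ = atan2(-4.9508,7.9487) = -31.9164°
θ_1 = β − ψ = 60.0112°

60.011 -45.012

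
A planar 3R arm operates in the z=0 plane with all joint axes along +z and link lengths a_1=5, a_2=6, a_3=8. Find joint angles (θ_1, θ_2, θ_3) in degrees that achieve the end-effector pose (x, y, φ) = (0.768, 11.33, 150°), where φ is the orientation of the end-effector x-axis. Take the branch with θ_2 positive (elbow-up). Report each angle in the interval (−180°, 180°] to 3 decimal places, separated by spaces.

wrist centre = target − a_3·(cos φ, sin φ) = (7.6962, 7.3300)
cos θ_2 = (112.9604−5²−6²)/(2·5·6) = 0.8660; θ_2 = 30.0021° (elbow-up)
β = atan2(7.3300,7.6962) = 43.6039°; ψ = atan2(3.0002,10.1960) = 16.3965°
θ_1 = β − ψ = 27.2074°
θ_3 = φ − θ_1 − θ_2 = 92.7905° (wrapped to (-180°,180°])

27.207 30.002 92.791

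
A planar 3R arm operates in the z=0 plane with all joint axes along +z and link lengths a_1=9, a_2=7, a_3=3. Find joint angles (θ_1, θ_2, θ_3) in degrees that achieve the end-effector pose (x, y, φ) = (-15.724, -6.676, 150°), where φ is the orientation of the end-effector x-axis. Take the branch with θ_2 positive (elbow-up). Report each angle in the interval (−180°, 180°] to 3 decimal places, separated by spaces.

-161.156 29.984 -78.828

wrist centre = target − a_3·(cos φ, sin φ) = (-13.1259, -8.1760)
cos θ_2 = (239.1369−9²−7²)/(2·9·7) = 0.8662; θ_2 = 29.9839° (elbow-up)
β = atan2(-8.1760,-13.1259) = -148.0817°; ψ = atan2(3.4983,15.0632) = 13.0747°
θ_1 = β − ψ = -161.1564°
θ_3 = φ − θ_1 − θ_2 = -78.8276° (wrapped to (-180°,180°])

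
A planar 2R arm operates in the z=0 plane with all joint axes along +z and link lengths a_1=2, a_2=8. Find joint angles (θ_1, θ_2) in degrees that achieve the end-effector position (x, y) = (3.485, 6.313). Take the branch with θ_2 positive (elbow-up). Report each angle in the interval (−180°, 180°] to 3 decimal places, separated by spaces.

-45.004 120.002

cos θ_2 = (51.9992−2²−8²)/(2·2·8) = -0.5000; θ_2 = 120.0017° (elbow-up)
β = atan2(6.3130,3.4850) = 61.0997°; ψ = atan2(6.9281,-2.0002) = 106.1039°
θ_1 = β − ψ = -45.0042°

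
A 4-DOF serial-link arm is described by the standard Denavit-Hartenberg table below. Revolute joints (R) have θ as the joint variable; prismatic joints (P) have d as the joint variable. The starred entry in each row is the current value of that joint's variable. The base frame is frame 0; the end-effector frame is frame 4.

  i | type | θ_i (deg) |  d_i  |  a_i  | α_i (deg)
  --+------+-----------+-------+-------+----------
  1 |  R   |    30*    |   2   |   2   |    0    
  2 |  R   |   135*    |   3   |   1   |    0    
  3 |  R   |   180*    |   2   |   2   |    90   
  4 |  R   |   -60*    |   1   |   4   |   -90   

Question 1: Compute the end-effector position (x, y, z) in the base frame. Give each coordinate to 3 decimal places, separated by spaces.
after link 1: o_1 = (1.7321, 1.0000, 2.0000)
after link 2: o_2 = (0.7661, 1.2588, 5.0000)
after link 3: o_3 = (2.6980, 0.7412, 7.0000)
after link 4: o_4 = (4.3710, -0.7424, 3.5359)

4.371 -0.742 3.536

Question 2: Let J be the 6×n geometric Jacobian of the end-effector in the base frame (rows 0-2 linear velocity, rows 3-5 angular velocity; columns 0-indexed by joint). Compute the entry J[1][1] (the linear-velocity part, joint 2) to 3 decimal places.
axis z_1 = (0.0000,0.0000,1.0000); lever o_n−o_1 = (2.6390,-1.7424,1.5359)
cross product → J_v[:, 1] = (1.7424,2.6390,-0.0000)
J_ω[:, 1] = z_1
entry J[1][1] = 2.6390

2.639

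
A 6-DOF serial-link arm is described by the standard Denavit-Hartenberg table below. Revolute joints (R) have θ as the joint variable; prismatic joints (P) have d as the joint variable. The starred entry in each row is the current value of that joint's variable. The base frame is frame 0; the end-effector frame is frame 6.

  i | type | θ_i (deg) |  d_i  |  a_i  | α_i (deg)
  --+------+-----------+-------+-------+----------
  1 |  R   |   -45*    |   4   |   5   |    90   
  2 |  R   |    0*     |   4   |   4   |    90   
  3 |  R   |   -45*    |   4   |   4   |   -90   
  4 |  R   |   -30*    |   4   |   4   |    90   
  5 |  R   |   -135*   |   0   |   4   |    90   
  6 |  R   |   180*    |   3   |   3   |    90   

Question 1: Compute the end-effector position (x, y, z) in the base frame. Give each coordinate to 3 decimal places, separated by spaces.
after link 1: o_1 = (3.5355, -3.5355, 4.0000)
after link 2: o_2 = (3.5355, -9.1924, 4.0000)
after link 3: o_3 = (7.5355, -9.1924, -0.0000)
after link 4: o_4 = (10.9996, -13.1924, -2.0000)
after link 5: o_5 = (8.5501, -10.3640, -0.5858)
after link 6: o_6 = (8.5501, -14.6066, -0.5858)

8.550 -14.607 -0.586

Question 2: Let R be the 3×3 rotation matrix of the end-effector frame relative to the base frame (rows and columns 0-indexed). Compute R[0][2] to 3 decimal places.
End-effector z-axis (col 2 of R) = (-0.5000,0.0000,-0.8660)
R[0][2] = -0.5000

-0.500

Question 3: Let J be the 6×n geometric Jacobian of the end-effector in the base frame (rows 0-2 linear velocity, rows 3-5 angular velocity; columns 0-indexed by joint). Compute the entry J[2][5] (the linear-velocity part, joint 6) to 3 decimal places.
2.598

axis z_5 = (-0.6124,-0.7071,0.3536); lever o_n−o_5 = (0.0000,-4.2426,0.0000)
cross product → J_v[:, 5] = (1.5000,0.0000,2.5981)
J_ω[:, 5] = z_5
entry J[2][5] = 2.5981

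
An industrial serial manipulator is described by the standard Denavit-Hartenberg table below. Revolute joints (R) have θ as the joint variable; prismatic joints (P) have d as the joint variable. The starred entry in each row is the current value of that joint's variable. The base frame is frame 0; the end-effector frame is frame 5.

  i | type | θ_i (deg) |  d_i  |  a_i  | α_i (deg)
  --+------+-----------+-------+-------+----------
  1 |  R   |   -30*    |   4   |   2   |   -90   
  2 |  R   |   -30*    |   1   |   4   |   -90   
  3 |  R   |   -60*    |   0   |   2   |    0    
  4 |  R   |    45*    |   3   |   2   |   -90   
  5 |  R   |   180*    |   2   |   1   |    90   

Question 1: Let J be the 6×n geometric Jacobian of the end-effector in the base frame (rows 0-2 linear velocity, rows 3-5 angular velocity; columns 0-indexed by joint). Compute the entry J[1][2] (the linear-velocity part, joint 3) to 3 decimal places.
-2.176

axis z_2 = (0.4330,-0.2500,-0.8660); lever o_n−o_2 = (3.1912,-1.7743,-1.3563)
cross product → J_v[:, 2] = (-1.1975,-2.1764,0.0295)
J_ω[:, 2] = z_2
entry J[1][2] = -2.1764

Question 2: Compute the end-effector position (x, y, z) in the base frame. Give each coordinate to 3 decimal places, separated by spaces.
after link 1: o_1 = (1.7321, -1.0000, 4.0000)
after link 2: o_2 = (5.2321, -1.8660, 6.0000)
after link 3: o_3 = (6.8481, -0.7990, 6.5000)
after link 4: o_4 = (9.8548, -1.9373, 4.8678)
after link 5: o_5 = (8.4233, -3.6403, 4.6437)

8.423 -3.640 4.644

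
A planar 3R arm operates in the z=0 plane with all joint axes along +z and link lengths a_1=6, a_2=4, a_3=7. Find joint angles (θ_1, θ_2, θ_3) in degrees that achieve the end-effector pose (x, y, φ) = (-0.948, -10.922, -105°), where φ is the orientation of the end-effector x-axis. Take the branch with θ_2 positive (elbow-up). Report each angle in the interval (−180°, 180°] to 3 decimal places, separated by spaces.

-119.998 135.005 -120.007

wrist centre = target − a_3·(cos φ, sin φ) = (0.8637, -4.1605)
cos θ_2 = (18.0560−6²−4²)/(2·6·4) = -0.7072; θ_2 = 135.0049° (elbow-up)
β = atan2(-4.1605,0.8637) = -78.2719°; ψ = atan2(2.8282,3.1713) = 41.7265°
θ_1 = β − ψ = -119.9984°
θ_3 = φ − θ_1 − θ_2 = -120.0066° (wrapped to (-180°,180°])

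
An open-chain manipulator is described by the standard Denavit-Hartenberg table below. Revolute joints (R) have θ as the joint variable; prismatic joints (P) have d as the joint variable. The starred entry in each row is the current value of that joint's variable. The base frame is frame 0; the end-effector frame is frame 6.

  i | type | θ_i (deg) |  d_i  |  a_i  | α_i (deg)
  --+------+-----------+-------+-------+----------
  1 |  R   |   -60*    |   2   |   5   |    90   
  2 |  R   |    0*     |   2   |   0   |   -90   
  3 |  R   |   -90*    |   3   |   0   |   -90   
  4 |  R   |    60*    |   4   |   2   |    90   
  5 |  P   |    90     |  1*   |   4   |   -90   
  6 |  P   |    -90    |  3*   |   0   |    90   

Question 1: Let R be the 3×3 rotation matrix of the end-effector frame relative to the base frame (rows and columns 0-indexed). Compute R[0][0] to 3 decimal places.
End-effector x-axis (col 0 of R) = (-0.7500,-0.4330,0.5000)
R[0][0] = -0.7500

-0.750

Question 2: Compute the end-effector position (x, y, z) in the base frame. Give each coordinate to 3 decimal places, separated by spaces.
4.451 -12.441 6.366

after link 1: o_1 = (2.5000, -4.3301, 2.0000)
after link 2: o_2 = (0.7679, -5.3301, 2.0000)
after link 3: o_3 = (0.7679, -5.3301, 5.0000)
after link 4: o_4 = (1.9019, -9.2942, 3.2679)
after link 5: o_5 = (3.1519, -13.1913, 3.7679)
after link 6: o_6 = (4.4510, -12.4413, 6.3660)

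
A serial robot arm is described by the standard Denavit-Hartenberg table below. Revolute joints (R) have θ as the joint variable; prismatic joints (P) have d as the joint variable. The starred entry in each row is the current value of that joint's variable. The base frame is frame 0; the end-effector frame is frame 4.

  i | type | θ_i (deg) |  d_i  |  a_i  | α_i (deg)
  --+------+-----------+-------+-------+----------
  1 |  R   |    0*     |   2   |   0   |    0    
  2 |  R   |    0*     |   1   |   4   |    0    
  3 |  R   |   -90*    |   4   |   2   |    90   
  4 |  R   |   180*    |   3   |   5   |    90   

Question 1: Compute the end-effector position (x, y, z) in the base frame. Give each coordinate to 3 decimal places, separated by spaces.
after link 1: o_1 = (0.0000, 0.0000, 2.0000)
after link 2: o_2 = (4.0000, 0.0000, 3.0000)
after link 3: o_3 = (4.0000, -2.0000, 7.0000)
after link 4: o_4 = (1.0000, 3.0000, 7.0000)

1.000 3.000 7.000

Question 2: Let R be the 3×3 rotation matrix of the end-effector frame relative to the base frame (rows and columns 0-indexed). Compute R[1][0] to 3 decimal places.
End-effector x-axis (col 0 of R) = (-0.0000,1.0000,0.0000)
R[1][0] = 1.0000

1.000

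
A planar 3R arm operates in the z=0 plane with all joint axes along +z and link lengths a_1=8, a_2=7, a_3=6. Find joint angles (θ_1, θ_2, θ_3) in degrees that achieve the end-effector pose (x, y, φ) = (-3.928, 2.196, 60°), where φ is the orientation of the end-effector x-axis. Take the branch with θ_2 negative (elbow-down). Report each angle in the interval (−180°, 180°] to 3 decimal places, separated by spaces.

-103.171 -120.001 -76.827

wrist centre = target − a_3·(cos φ, sin φ) = (-6.9280, -3.0002)
cos θ_2 = (56.9981−8²−7²)/(2·8·7) = -0.5000; θ_2 = -120.0011° (elbow-down)
β = atan2(-3.0002,-6.9280) = -156.5851°; ψ = atan2(-6.0621,4.4999) = -53.4136°
θ_1 = β − ψ = -103.1715°
θ_3 = φ − θ_1 − θ_2 = -76.8274° (wrapped to (-180°,180°])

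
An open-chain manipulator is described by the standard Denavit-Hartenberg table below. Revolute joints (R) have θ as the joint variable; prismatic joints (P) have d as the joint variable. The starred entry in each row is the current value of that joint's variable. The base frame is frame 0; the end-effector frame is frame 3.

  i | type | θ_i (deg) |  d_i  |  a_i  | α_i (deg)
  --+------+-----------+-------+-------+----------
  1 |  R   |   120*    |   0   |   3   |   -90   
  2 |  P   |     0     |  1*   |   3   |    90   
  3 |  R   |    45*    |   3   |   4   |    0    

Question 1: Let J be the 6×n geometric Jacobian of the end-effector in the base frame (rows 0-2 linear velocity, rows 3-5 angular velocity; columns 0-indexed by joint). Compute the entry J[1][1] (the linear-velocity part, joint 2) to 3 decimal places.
prismatic axis z_1 = (-0.8660,-0.5000,0.0000)
J_v[:, 1] = z_1; J_ω[:, 1] = (0,0,0)
entry J[1][1] = -0.5000

-0.500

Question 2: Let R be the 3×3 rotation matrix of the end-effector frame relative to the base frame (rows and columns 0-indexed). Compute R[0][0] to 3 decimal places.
End-effector x-axis (col 0 of R) = (-0.9659,0.2588,0.0000)
R[0][0] = -0.9659

-0.966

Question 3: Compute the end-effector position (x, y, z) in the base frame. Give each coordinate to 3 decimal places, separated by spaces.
after link 1: o_1 = (-1.5000, 2.5981, 0.0000)
after link 2: o_2 = (-3.8660, 4.6962, 0.0000)
after link 3: o_3 = (-7.7297, 5.7314, 3.0000)

-7.730 5.731 3.000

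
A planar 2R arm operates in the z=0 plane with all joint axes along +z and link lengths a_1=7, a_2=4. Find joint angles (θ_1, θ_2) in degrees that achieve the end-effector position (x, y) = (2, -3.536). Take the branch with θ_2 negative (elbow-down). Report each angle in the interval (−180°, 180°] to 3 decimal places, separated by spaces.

cos θ_2 = (16.5033−7²−4²)/(2·7·4) = -0.8660; θ_2 = -149.9985° (elbow-down)
β = atan2(-3.5360,2.0000) = -60.5070°; ψ = atan2(-2.0001,3.5359) = -29.4944°
θ_1 = β − ψ = -31.0126°

-31.013 -149.999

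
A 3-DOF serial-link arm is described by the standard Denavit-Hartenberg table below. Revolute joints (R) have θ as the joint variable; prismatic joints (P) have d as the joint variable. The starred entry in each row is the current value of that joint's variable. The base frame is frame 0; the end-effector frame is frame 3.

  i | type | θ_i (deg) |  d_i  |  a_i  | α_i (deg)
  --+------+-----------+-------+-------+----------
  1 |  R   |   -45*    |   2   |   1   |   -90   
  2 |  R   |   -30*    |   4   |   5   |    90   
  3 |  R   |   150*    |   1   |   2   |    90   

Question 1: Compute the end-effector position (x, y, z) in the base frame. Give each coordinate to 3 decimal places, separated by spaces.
after link 1: o_1 = (0.7071, -0.7071, 2.0000)
after link 2: o_2 = (6.5974, -0.9405, 4.5000)
after link 3: o_3 = (5.8903, 1.1808, 4.5000)

5.890 1.181 4.500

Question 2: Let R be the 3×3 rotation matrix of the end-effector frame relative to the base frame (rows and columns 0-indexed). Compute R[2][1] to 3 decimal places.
0.866

End-effector y-axis (col 1 of R) = (-0.3536,0.3536,0.8660)
R[2][1] = 0.8660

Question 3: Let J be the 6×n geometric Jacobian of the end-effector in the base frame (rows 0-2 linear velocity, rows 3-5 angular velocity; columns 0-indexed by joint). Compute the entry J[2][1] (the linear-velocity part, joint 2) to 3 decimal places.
axis z_1 = (0.7071,0.7071,0.0000); lever o_n−o_1 = (5.1832,1.8879,2.5000)
cross product → J_v[:, 1] = (1.7678,-1.7678,-2.3301)
J_ω[:, 1] = z_1
entry J[2][1] = -2.3301

-2.330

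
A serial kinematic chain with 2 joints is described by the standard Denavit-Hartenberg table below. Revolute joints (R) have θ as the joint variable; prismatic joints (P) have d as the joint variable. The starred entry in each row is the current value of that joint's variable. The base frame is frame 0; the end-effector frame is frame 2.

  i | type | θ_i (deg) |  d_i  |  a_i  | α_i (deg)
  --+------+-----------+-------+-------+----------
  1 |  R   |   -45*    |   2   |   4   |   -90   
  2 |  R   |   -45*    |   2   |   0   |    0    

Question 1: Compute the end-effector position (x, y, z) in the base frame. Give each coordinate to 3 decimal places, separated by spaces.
after link 1: o_1 = (2.8284, -2.8284, 2.0000)
after link 2: o_2 = (4.2426, -1.4142, 2.0000)

4.243 -1.414 2.000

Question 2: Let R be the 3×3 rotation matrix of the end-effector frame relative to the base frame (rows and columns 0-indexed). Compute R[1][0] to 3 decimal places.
-0.500

End-effector x-axis (col 0 of R) = (0.5000,-0.5000,0.7071)
R[1][0] = -0.5000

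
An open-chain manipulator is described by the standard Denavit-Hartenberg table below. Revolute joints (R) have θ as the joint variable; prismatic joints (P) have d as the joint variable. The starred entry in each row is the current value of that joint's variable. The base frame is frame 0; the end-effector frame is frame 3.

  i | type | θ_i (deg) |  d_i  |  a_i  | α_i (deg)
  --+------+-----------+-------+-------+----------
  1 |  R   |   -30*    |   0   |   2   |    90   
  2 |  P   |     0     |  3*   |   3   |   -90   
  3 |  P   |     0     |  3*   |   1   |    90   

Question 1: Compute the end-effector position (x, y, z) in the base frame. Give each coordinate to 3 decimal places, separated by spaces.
after link 1: o_1 = (1.7321, -1.0000, 0.0000)
after link 2: o_2 = (2.8301, -5.0981, 0.0000)
after link 3: o_3 = (3.6962, -5.5981, 3.0000)

3.696 -5.598 3.000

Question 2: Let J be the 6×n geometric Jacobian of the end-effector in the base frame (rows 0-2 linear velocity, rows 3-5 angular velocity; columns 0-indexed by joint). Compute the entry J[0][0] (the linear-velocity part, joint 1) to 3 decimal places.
axis z_0 = ẑ; lever o_n−o_0 = (3.6962,-5.5981,3.0000)
cross product → J_v[:, 0] = (5.5981,3.6962,-0.0000)
J_ω[:, 0] = z_0
entry J[0][0] = 5.5981

5.598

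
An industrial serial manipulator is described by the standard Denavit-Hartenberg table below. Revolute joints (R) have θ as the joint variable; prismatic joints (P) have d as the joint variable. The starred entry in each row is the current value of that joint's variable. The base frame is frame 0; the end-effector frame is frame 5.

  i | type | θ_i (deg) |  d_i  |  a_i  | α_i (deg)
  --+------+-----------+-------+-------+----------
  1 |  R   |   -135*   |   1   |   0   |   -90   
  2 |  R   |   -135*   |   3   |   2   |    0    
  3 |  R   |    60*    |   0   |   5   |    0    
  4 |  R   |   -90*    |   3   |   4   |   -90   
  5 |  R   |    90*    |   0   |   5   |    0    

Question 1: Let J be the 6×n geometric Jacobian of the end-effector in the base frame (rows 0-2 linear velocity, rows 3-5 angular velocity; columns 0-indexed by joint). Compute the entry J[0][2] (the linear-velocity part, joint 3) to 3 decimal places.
axis z_2 = (0.7071,-0.7071,0.0000); lever o_n−o_2 = (0.4028,3.2312,5.8649)
cross product → J_v[:, 2] = (-4.1471,-4.1471,2.5696)
J_ω[:, 2] = z_2
entry J[0][2] = -4.1471

-4.147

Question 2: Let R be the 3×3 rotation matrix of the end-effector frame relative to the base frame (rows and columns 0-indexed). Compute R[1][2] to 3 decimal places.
-0.183

End-effector z-axis (col 2 of R) = (-0.1830,-0.1830,0.9659)
R[1][2] = -0.1830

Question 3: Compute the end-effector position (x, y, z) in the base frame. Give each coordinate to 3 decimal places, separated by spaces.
after link 1: o_1 = (0.0000, 0.0000, 1.0000)
after link 2: o_2 = (3.1213, -1.1213, 2.4142)
after link 3: o_3 = (2.2063, -2.0364, 7.2438)
after link 4: o_4 = (7.0596, -1.4257, 8.2791)
after link 5: o_5 = (3.5241, 2.1099, 8.2791)

3.524 2.110 8.279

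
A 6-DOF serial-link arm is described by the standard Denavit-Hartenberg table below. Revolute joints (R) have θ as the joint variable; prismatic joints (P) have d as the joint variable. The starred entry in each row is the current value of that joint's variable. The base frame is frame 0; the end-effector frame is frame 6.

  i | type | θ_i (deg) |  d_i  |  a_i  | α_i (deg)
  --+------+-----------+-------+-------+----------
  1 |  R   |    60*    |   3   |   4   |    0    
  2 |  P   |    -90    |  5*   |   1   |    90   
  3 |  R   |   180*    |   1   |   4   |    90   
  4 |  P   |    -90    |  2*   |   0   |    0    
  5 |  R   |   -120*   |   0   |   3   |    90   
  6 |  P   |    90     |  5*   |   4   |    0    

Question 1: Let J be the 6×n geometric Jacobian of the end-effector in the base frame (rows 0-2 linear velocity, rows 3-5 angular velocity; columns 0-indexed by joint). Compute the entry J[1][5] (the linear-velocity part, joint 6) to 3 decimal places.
-0.500

prismatic axis z_5 = (-0.8660,-0.5000,0.0000)
J_v[:, 5] = z_5; J_ω[:, 5] = (0,0,0)
entry J[1][5] = -0.5000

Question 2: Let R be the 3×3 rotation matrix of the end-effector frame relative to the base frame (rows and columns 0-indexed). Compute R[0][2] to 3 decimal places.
End-effector z-axis (col 2 of R) = (-0.8660,-0.5000,0.0000)
R[0][2] = -0.8660

-0.866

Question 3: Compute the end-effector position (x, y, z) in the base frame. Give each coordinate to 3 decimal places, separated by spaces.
-3.928 -1.000 14.000

after link 1: o_1 = (2.0000, 3.4641, 3.0000)
after link 2: o_2 = (2.8660, 2.9641, 8.0000)
after link 3: o_3 = (-1.0981, 4.0981, 8.0000)
after link 4: o_4 = (-1.0981, 4.0981, 10.0000)
after link 5: o_5 = (0.4019, 1.5000, 10.0000)
after link 6: o_6 = (-3.9282, -1.0000, 14.0000)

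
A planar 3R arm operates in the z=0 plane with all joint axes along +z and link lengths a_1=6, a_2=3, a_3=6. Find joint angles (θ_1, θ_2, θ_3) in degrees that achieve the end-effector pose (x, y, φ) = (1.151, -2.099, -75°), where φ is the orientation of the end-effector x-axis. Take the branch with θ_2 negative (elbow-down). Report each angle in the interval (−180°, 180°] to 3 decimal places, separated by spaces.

wrist centre = target − a_3·(cos φ, sin φ) = (-0.4019, 3.6966)
cos θ_2 = (13.8261−6²−3²)/(2·6·3) = -0.8659; θ_2 = -149.9906° (elbow-down)
β = atan2(3.6966,-0.4019) = 96.2052°; ψ = atan2(-1.5004,3.4022) = -23.7985°
θ_1 = β − ψ = 120.0037°
θ_3 = φ − θ_1 − θ_2 = -45.0131° (wrapped to (-180°,180°])

120.004 -149.991 -45.013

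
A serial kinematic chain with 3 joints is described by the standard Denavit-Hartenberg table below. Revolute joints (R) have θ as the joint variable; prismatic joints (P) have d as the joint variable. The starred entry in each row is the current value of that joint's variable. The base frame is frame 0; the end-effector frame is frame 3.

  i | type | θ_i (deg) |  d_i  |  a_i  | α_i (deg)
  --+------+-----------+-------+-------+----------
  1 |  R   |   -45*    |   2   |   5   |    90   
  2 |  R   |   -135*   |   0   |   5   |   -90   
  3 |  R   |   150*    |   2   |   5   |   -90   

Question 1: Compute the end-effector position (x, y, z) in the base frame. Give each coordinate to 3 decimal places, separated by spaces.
5.968 -2.433 0.112

after link 1: o_1 = (3.5355, -3.5355, 2.0000)
after link 2: o_2 = (1.0355, -1.0355, -1.5355)
after link 3: o_3 = (5.9684, -2.4328, 0.1121)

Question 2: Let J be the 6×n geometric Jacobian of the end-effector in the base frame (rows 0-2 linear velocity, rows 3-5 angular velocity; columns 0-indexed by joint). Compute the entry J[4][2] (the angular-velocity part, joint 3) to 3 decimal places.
axis z_2 = (0.5000,-0.5000,-0.7071); lever o_n−o_2 = (4.9328,-1.3973,1.6476)
cross product → J_v[:, 2] = (-1.8119,-4.3119,1.7678)
J_ω[:, 2] = z_2
entry J[4][2] = -0.5000

-0.500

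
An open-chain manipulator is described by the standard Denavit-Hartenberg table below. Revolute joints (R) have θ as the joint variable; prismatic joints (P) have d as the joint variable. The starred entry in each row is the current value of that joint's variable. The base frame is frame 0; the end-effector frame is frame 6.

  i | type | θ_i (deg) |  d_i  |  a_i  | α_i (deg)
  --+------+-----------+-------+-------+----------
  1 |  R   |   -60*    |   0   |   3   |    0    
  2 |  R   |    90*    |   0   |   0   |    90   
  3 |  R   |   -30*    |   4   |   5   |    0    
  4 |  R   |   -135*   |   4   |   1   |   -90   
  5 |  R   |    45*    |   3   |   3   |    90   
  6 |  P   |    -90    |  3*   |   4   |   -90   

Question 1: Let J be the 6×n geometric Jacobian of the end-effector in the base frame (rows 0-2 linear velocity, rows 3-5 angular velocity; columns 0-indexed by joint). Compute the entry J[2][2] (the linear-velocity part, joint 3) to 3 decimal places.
axis z_2 = (0.5000,-0.8660,0.0000); lever o_n−o_2 = (3.1403,-7.4246,-2.8910)
cross product → J_v[:, 2] = (2.5037,1.4455,-0.9927)
J_ω[:, 2] = z_2
entry J[2][2] = -0.9927

-0.993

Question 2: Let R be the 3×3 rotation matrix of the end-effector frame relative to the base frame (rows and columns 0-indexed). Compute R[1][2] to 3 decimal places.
0.271

End-effector z-axis (col 2 of R) = (-0.9451,0.2709,-0.1830)
R[1][2] = 0.2709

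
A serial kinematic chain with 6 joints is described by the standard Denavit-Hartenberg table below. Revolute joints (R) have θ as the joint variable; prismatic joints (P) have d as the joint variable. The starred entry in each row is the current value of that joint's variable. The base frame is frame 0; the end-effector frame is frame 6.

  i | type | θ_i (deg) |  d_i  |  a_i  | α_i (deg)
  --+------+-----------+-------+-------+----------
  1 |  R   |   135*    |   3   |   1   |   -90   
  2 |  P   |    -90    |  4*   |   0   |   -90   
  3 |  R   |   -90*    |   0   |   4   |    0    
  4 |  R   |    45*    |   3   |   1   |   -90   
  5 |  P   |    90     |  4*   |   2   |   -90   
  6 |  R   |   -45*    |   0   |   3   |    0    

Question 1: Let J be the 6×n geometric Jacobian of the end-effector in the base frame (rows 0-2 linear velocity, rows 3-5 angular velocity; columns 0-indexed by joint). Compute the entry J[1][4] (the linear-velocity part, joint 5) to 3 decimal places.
0.500

prismatic axis z_4 = (0.5000,0.5000,0.7071)
J_v[:, 4] = z_4; J_ω[:, 4] = (0,0,0)
entry J[1][4] = 0.5000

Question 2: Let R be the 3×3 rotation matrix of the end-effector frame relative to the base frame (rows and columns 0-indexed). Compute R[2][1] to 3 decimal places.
-0.500

End-effector y-axis (col 1 of R) = (0.1464,-0.8536,-0.5000)
R[2][1] = -0.5000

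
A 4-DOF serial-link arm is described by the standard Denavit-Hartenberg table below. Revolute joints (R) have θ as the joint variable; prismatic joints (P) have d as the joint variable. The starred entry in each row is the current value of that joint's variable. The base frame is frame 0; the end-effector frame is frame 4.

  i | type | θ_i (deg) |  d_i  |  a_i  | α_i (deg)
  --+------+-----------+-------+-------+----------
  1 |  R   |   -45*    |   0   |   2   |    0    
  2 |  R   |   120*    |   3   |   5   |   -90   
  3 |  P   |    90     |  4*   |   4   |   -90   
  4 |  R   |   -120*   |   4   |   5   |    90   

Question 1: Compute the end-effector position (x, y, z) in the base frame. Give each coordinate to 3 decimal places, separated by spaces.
-6.373 1.708 1.500

after link 1: o_1 = (1.4142, -1.4142, 0.0000)
after link 2: o_2 = (2.7083, 3.4154, 3.0000)
after link 3: o_3 = (-1.1554, 4.4507, -1.0000)
after link 4: o_4 = (-6.3733, 1.7077, 1.5000)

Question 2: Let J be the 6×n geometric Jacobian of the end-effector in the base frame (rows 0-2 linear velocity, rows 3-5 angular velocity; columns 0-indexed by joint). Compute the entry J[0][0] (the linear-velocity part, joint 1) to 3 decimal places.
-1.708

axis z_0 = ẑ; lever o_n−o_0 = (-6.3733,1.7077,1.5000)
cross product → J_v[:, 0] = (-1.7077,-6.3733,0.0000)
J_ω[:, 0] = z_0
entry J[0][0] = -1.7077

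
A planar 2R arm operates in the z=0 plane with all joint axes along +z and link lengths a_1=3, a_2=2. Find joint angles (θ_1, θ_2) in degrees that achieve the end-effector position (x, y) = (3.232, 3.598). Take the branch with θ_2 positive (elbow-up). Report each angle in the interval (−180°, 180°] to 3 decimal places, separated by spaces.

36.132 30.008

cos θ_2 = (23.3914−3²−2²)/(2·3·2) = 0.8660; θ_2 = 30.0084° (elbow-up)
β = atan2(3.5980,3.2320) = 48.0674°; ψ = atan2(1.0003,4.7319) = 11.9358°
θ_1 = β − ψ = 36.1316°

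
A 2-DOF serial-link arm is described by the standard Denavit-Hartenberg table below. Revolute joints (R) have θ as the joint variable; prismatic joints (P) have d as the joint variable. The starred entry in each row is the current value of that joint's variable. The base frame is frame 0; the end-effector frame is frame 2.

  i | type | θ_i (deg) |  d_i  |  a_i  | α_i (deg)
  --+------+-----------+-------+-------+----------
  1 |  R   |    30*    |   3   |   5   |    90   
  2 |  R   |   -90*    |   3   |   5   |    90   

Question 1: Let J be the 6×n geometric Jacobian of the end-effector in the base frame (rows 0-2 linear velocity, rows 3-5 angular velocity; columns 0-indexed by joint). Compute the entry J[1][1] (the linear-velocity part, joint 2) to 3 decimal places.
axis z_1 = (0.5000,-0.8660,0.0000); lever o_n−o_1 = (1.5000,-2.5981,-5.0000)
cross product → J_v[:, 1] = (4.3301,2.5000,0.0000)
J_ω[:, 1] = z_1
entry J[1][1] = 2.5000

2.500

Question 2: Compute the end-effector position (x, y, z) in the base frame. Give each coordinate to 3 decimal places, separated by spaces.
5.830 -0.098 -2.000

after link 1: o_1 = (4.3301, 2.5000, 3.0000)
after link 2: o_2 = (5.8301, -0.0981, -2.0000)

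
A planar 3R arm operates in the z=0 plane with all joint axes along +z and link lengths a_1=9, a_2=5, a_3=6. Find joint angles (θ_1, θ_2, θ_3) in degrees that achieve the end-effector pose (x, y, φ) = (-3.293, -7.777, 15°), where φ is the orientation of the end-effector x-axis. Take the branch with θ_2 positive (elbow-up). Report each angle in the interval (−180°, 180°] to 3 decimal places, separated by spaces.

-149.997 44.991 120.006

wrist centre = target − a_3·(cos φ, sin φ) = (-9.0886, -9.3299)
cos θ_2 = (169.6491−9²−5²)/(2·9·5) = 0.7072; θ_2 = 44.9914° (elbow-up)
β = atan2(-9.3299,-9.0886) = -134.2492°; ψ = atan2(3.5350,12.5361) = 15.7478°
θ_1 = β − ψ = -149.9970°
θ_3 = φ − θ_1 − θ_2 = 120.0056° (wrapped to (-180°,180°])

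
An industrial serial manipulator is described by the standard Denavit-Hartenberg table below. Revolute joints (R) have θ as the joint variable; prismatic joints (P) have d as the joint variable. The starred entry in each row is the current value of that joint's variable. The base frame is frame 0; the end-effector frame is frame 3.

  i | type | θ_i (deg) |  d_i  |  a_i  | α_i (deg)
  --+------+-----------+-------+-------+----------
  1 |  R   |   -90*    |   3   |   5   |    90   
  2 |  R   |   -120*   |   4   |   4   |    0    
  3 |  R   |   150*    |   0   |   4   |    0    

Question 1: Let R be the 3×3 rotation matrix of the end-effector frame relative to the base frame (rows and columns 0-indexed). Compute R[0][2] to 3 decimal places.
-1.000

End-effector z-axis (col 2 of R) = (-1.0000,-0.0000,0.0000)
R[0][2] = -1.0000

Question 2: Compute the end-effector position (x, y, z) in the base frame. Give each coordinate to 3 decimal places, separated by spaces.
after link 1: o_1 = (0.0000, -5.0000, 3.0000)
after link 2: o_2 = (-4.0000, -3.0000, -0.4641)
after link 3: o_3 = (-4.0000, -6.4641, 1.5359)

-4.000 -6.464 1.536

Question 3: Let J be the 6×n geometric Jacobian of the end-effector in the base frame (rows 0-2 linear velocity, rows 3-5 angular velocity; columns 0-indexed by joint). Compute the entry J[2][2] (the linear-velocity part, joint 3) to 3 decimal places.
axis z_2 = (-1.0000,-0.0000,0.0000); lever o_n−o_2 = (0.0000,-3.4641,2.0000)
cross product → J_v[:, 2] = (0.0000,2.0000,3.4641)
J_ω[:, 2] = z_2
entry J[2][2] = 3.4641

3.464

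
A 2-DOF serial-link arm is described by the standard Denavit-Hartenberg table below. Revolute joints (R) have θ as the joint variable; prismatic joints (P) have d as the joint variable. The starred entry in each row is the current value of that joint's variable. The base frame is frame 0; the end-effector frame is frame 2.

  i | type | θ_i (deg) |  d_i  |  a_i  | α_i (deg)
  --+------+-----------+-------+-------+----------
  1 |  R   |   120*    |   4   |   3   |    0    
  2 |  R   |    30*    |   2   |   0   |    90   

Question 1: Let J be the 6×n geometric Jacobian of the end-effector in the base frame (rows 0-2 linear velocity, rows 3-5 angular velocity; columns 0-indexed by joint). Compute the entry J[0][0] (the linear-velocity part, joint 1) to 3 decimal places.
-2.598

axis z_0 = ẑ; lever o_n−o_0 = (-1.5000,2.5981,6.0000)
cross product → J_v[:, 0] = (-2.5981,-1.5000,0.0000)
J_ω[:, 0] = z_0
entry J[0][0] = -2.5981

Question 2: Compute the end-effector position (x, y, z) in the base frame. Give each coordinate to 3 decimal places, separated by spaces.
after link 1: o_1 = (-1.5000, 2.5981, 4.0000)
after link 2: o_2 = (-1.5000, 2.5981, 6.0000)

-1.500 2.598 6.000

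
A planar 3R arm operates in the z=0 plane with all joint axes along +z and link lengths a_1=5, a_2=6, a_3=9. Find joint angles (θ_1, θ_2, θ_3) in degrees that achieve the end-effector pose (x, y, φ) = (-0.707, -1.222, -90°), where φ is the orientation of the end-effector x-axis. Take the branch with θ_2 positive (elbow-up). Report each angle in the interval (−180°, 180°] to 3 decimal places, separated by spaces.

44.998 90.003 135.000

wrist centre = target − a_3·(cos φ, sin φ) = (-0.7070, 7.7780)
cos θ_2 = (60.9971−5²−6²)/(2·5·6) = -0.0000; θ_2 = 90.0027° (elbow-up)
β = atan2(7.7780,-0.7070) = 95.1938°; ψ = atan2(6.0000,4.9997) = 50.1960°
θ_1 = β − ψ = 44.9977°
θ_3 = φ − θ_1 − θ_2 = 134.9995° (wrapped to (-180°,180°])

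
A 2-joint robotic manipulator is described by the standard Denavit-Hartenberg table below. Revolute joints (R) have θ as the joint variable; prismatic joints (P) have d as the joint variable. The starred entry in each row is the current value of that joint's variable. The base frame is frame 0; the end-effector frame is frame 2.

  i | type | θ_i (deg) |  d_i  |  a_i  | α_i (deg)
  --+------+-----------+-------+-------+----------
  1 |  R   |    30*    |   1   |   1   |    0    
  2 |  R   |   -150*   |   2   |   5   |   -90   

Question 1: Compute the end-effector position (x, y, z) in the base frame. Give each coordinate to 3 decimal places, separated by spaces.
after link 1: o_1 = (0.8660, 0.5000, 1.0000)
after link 2: o_2 = (-1.6340, -3.8301, 3.0000)

-1.634 -3.830 3.000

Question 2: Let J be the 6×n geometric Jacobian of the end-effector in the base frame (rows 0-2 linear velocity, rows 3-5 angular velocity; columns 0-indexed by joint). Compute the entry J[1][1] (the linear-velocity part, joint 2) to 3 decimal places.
-2.500

axis z_1 = (0.0000,0.0000,1.0000); lever o_n−o_1 = (-2.5000,-4.3301,2.0000)
cross product → J_v[:, 1] = (4.3301,-2.5000,0.0000)
J_ω[:, 1] = z_1
entry J[1][1] = -2.5000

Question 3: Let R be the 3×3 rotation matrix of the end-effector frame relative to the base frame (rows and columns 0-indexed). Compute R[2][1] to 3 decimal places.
End-effector y-axis (col 1 of R) = (0.0000,-0.0000,-1.0000)
R[2][1] = -1.0000

-1.000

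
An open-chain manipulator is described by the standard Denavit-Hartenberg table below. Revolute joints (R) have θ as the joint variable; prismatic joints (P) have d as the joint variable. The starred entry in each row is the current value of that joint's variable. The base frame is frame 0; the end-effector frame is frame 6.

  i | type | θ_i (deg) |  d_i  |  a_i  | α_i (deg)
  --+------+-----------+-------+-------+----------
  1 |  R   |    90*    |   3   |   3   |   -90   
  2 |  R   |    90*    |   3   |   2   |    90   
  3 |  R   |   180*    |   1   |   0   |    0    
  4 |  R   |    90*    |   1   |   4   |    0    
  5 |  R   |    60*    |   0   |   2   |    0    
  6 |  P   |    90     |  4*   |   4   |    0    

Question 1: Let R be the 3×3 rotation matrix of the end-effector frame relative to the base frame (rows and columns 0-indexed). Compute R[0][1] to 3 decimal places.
-0.500

End-effector y-axis (col 1 of R) = (-0.5000,-0.0000,0.8660)
R[0][1] = -0.5000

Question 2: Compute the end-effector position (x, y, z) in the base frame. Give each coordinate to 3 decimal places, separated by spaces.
after link 1: o_1 = (0.0000, 3.0000, 3.0000)
after link 2: o_2 = (-3.0000, 3.0000, 1.0000)
after link 3: o_3 = (-3.0000, 4.0000, 1.0000)
after link 4: o_4 = (1.0000, 5.0000, 1.0000)
after link 5: o_5 = (2.0000, 5.0000, -0.7321)
after link 6: o_6 = (-1.4641, 9.0000, -2.7321)

-1.464 9.000 -2.732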